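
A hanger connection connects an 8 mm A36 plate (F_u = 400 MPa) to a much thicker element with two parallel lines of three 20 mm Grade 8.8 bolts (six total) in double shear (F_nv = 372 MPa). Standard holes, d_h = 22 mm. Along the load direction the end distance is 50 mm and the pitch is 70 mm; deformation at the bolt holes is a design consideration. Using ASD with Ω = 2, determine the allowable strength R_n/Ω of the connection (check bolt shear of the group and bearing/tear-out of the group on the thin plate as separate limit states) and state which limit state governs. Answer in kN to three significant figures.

457 kN (bearing governs)

Bolt shear: A_b = π·20²/4 = 314.2 mm²; R_n = 372 × 314.2 × 6 × 2 / 1000 = 1402 kN → 1402 / 2 = 701 kN.
Bearing (1.2 l_c t F_u ≤ 2.4 d t F_u): upper limit = 2.4·20·8·400 / 1000 = 153.6 kN.
  Edge l_c = 50 − 22/2 = 39 → r_n = 149.8 kN; interior l_c = 70 − 22 = 48 → r_n = 153.6 kN.
  R_n,bearing = 2·149.8 + 4·153.6 = 913.9 kN → 913.9 / 2 = 457 kN.
Bearing governs: 457 kN.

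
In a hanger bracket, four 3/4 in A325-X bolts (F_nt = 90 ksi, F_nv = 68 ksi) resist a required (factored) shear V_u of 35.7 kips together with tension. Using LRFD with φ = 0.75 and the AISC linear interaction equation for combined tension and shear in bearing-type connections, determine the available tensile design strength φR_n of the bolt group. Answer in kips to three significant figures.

A_b = π·0.75²/4 = 0.4418 in²; f_rv = 35.7 / (4 × 0.4418) = 20.2 ksi.
F'_nt = 1.3 F_nt − (F_nt / φF_nv) f_rv = 1.3·90 − (90/(0.75·68))·20.2 = 81.35 ksi, capped at F_nt → F'_nt = 81.35 ksi.
R_n = F'_nt · A_b · n = 81.35 × 0.4418 × 4 = 143.8 kips.
Design strength φR_n = 0.75 × 143.8 = 108 kips.

108 kips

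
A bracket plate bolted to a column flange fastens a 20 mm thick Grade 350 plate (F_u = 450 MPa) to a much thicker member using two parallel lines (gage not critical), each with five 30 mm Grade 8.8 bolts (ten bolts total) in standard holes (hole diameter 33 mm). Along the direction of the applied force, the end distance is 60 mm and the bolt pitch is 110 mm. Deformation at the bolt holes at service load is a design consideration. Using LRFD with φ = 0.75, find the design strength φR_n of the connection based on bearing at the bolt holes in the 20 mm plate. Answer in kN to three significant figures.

4590 kN

Per bolt r_n = 1.2 l_c t F_u ≤ 2.4 d t F_u; upper limit = 2.4 × 30 × 20 × 450 / 1000 = 648 kN.
Edge bolt: l_c = 60 − 33/2 = 43.5 mm → 1.2 × 43.5 × 20 × 450 / 1000 = 469.8 → r_n = 469.8 kN.
Interior bolts: l_c = 110 − 33 = 77 mm → 1.2 × 77 × 20 × 450 / 1000 = 831.6 → r_n = 648 kN.
R_n = 2 × 469.8 + 8 × 648 = 6124 kN.
Design strength φR_n = 0.75 × 6124 = 4590 kN.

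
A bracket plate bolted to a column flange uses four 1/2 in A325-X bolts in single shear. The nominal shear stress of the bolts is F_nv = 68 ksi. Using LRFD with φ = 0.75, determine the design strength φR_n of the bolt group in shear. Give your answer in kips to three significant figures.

A_b = π × 0.5² / 4 = 0.1963 in².
R_n = F_nv · A_b · n · n_s = 68 × 0.1963 × 4 × 1 = 53.41 kips.
Design strength φR_n = 0.75 × 53.41 = 40.1 kips.

40.1 kips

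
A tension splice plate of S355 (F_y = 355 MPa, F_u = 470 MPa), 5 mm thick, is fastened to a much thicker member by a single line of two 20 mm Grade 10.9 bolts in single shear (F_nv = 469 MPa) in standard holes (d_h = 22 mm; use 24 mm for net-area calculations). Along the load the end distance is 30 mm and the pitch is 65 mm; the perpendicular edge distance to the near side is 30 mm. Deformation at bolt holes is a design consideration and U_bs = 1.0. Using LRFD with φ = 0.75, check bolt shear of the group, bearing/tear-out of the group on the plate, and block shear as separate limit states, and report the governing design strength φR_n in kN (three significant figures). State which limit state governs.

94.1 kN (block shear governs)

Bolt shear: A_b = π·20²/4 = 314.2 mm²; R_n = 469 × 314.2 × 2 × 1 / 1000 = 294.7 kN → 0.75 × 294.7 = 221 kN.
Bearing: edge l_c = 19, r_n = 53.58 kN; interior l_c = 43, r_n = 112.8 kN; R_n = 53.58 + 1·112.8 = 166.4 kN → 125 kN.
Block shear: A_gv = 475, A_nv = 295, A_nt = 90 mm²; R_n = min(0.6F_uA_nv, 0.6F_yA_gv) + U_bs·F_u·A_nt = 125.5 kN → 94.1 kN.
Block shear governs: 94.1 kN.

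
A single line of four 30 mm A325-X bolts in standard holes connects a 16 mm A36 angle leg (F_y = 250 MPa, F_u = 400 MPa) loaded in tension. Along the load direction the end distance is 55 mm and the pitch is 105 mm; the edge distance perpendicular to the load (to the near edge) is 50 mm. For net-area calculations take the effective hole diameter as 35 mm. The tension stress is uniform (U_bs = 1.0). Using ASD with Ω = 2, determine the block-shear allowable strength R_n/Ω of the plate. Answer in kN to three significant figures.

548 kN

Shear plane L_v = 55 + 3·105 = 370 mm; A_gv = 370 × 16 = 5920 mm².
A_nv = (370 − 3.5·35) × 16 = 3960 mm².
A_nt = (50 − 0.5·35) × 16 = 520 mm².
0.6 F_u A_nv = 950.4 kN; 0.6 F_y A_gv = 888 kN → shear yielding governs the shear term.
R_n = 888 + 1.0 × 400 × 520 / 1000 = 1096 kN.
Allowable strength R_n/Ω = 1096 / 2 = 548 kN.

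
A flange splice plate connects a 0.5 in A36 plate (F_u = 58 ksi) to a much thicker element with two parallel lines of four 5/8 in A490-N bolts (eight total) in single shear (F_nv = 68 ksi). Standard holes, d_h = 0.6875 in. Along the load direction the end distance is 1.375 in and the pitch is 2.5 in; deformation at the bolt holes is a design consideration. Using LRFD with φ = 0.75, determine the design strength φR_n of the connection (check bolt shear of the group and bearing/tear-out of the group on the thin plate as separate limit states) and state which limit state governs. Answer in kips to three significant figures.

125 kips (bolt shear governs)

Bolt shear: A_b = π·0.625²/4 = 0.3068 in²; R_n = 68 × 0.3068 × 8 × 1 = 166.9 kips → 0.75 × 166.9 = 125 kips.
Bearing (1.2 l_c t F_u ≤ 2.4 d t F_u): upper limit = 2.4·0.625·0.5·58 = 43.5 kips.
  Edge l_c = 1.375 − 0.6875/2 = 1.031 → r_n = 35.89 kips; interior l_c = 2.5 − 0.6875 = 1.812 → r_n = 43.5 kips.
  R_n,bearing = 2·35.89 + 6·43.5 = 332.8 kips → 0.75 × 332.8 = 250 kips.
Bolt shear governs: 125 kips.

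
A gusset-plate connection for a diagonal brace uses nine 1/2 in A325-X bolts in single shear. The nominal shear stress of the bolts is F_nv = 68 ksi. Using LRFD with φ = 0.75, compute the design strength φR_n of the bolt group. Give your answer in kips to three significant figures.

A_b = π × 0.5² / 4 = 0.1963 in².
R_n = F_nv · A_b · n · n_s = 68 × 0.1963 × 9 × 1 = 120.2 kips.
Design strength φR_n = 0.75 × 120.2 = 90.1 kips.

90.1 kips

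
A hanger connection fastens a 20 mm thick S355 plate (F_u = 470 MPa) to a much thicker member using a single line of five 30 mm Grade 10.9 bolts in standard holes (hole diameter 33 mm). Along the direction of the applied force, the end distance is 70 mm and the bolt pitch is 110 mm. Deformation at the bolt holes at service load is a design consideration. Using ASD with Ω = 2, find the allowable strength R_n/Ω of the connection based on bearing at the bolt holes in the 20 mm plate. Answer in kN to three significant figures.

Per bolt r_n = 1.2 l_c t F_u ≤ 2.4 d t F_u; upper limit = 2.4 × 30 × 20 × 470 / 1000 = 676.8 kN.
Edge bolt: l_c = 70 − 33/2 = 53.5 mm → 1.2 × 53.5 × 20 × 470 / 1000 = 603.5 → r_n = 603.5 kN.
Interior bolts: l_c = 110 − 33 = 77 mm → 1.2 × 77 × 20 × 470 / 1000 = 868.6 → r_n = 676.8 kN.
R_n = 1 × 603.5 + 4 × 676.8 = 3311 kN.
Allowable strength R_n/Ω = 3311 / 2 = 1660 kN.

1660 kN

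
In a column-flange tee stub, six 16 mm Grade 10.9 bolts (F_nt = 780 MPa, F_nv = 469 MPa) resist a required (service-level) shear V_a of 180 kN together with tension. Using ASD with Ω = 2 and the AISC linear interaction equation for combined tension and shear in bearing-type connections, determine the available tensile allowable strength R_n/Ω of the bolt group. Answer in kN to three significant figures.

312 kN

A_b = π·16²/4 = 201.1 mm²; f_rv = 180 × 1000 / (6 × 201.1) = 149.2 MPa.
F'_nt = 1.3 F_nt − (Ω F_nt / F_nv) f_rv = 1.3·780 − (2·780/469)·149.2 = 517.7 MPa, capped at F_nt → F'_nt = 517.7 MPa.
R_n = F'_nt · A_b · n = 517.7 × 201.1 × 6 / 1000 = 624.5 kN.
Allowable strength R_n/Ω = 624.5 / 2 = 312 kN.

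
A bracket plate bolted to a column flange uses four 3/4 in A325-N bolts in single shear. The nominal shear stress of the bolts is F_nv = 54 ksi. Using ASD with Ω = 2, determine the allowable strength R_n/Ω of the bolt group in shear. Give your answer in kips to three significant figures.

47.7 kips

A_b = π × 0.75² / 4 = 0.4418 in².
R_n = F_nv · A_b · n · n_s = 54 × 0.4418 × 4 × 1 = 95.43 kips.
Allowable strength R_n/Ω = 95.43 / 2 = 47.7 kips.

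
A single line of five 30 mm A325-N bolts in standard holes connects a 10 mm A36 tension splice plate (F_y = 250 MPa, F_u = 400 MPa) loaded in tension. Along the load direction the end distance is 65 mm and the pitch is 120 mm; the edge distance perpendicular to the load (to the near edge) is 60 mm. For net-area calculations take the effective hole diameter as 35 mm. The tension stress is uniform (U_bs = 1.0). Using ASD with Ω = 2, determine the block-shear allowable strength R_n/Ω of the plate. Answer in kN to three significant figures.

494 kN

Shear plane L_v = 65 + 4·120 = 545 mm; A_gv = 545 × 10 = 5450 mm².
A_nv = (545 − 4.5·35) × 10 = 3875 mm².
A_nt = (60 − 0.5·35) × 10 = 425 mm².
0.6 F_u A_nv = 930 kN; 0.6 F_y A_gv = 817.5 kN → shear yielding governs the shear term.
R_n = 817.5 + 1.0 × 400 × 425 / 1000 = 987.5 kN.
Allowable strength R_n/Ω = 987.5 / 2 = 494 kN.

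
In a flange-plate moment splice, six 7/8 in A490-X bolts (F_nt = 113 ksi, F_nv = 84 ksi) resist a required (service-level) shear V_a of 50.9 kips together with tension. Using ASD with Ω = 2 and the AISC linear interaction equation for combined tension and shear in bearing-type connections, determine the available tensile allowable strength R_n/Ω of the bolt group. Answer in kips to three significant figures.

A_b = π·0.875²/4 = 0.6013 in²; f_rv = 50.9 / (6 × 0.6013) = 14.11 ksi.
F'_nt = 1.3 F_nt − (Ω F_nt / F_nv) f_rv = 1.3·113 − (2·113/84)·14.11 = 108.9 ksi, capped at F_nt → F'_nt = 108.9 ksi.
R_n = F'_nt · A_b · n = 108.9 × 0.6013 × 6 = 393.1 kips.
Allowable strength R_n/Ω = 393.1 / 2 = 197 kips.

197 kips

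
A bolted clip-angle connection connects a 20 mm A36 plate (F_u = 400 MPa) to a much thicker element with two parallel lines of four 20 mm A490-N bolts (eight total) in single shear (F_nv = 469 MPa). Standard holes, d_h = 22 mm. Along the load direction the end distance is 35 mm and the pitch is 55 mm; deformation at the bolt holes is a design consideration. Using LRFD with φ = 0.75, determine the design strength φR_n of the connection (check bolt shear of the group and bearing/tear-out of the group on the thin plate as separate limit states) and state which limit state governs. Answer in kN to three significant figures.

Bolt shear: A_b = π·20²/4 = 314.2 mm²; R_n = 469 × 314.2 × 8 × 1 / 1000 = 1179 kN → 0.75 × 1179 = 884 kN.
Bearing (1.2 l_c t F_u ≤ 2.4 d t F_u): upper limit = 2.4·20·20·400 / 1000 = 384 kN.
  Edge l_c = 35 − 22/2 = 24 → r_n = 230.4 kN; interior l_c = 55 − 22 = 33 → r_n = 316.8 kN.
  R_n,bearing = 2·230.4 + 6·316.8 = 2362 kN → 0.75 × 2362 = 1770 kN.
Bolt shear governs: 884 kN.

884 kN (bolt shear governs)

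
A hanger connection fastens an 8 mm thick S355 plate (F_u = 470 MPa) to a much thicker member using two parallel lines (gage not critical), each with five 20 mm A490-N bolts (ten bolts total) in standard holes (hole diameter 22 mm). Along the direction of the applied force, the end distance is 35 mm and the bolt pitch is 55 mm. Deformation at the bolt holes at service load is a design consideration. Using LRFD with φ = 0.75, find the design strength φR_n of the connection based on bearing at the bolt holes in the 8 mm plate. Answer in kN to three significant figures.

1060 kN

Per bolt r_n = 1.2 l_c t F_u ≤ 2.4 d t F_u; upper limit = 2.4 × 20 × 8 × 470 / 1000 = 180.5 kN.
Edge bolt: l_c = 35 − 22/2 = 24 mm → 1.2 × 24 × 8 × 470 / 1000 = 108.3 → r_n = 108.3 kN.
Interior bolts: l_c = 55 − 22 = 33 mm → 1.2 × 33 × 8 × 470 / 1000 = 148.9 → r_n = 148.9 kN.
R_n = 2 × 108.3 + 8 × 148.9 = 1408 kN.
Design strength φR_n = 0.75 × 1408 = 1060 kN.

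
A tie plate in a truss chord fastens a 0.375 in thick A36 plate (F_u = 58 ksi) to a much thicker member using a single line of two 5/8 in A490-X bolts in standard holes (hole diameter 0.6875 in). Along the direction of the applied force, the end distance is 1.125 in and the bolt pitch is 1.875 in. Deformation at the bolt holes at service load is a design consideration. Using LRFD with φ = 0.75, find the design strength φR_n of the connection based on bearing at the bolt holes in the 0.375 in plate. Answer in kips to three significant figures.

Per bolt r_n = 1.2 l_c t F_u ≤ 2.4 d t F_u; upper limit = 2.4 × 0.625 × 0.375 × 58 = 32.62 kips.
Edge bolt: l_c = 1.125 − 0.6875/2 = 0.7812 in → 1.2 × 0.7812 × 0.375 × 58 = 20.39 → r_n = 20.39 kips.
Interior bolts: l_c = 1.875 − 0.6875 = 1.188 in → 1.2 × 1.188 × 0.375 × 58 = 30.99 → r_n = 30.99 kips.
R_n = 1 × 20.39 + 1 × 30.99 = 51.38 kips.
Design strength φR_n = 0.75 × 51.38 = 38.5 kips.

38.5 kips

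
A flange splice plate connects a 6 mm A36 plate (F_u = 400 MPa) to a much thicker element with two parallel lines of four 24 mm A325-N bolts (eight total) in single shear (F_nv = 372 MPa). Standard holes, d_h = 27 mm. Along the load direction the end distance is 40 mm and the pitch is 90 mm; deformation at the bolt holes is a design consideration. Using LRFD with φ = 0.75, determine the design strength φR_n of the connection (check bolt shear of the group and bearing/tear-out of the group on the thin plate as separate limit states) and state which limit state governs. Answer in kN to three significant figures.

Bolt shear: A_b = π·24²/4 = 452.4 mm²; R_n = 372 × 452.4 × 8 × 1 / 1000 = 1346 kN → 0.75 × 1346 = 1010 kN.
Bearing (1.2 l_c t F_u ≤ 2.4 d t F_u): upper limit = 2.4·24·6·400 / 1000 = 138.2 kN.
  Edge l_c = 40 − 27/2 = 26.5 → r_n = 76.32 kN; interior l_c = 90 − 27 = 63 → r_n = 138.2 kN.
  R_n,bearing = 2·76.32 + 6·138.2 = 982.1 kN → 0.75 × 982.1 = 737 kN.
Bearing governs: 737 kN.

737 kN (bearing governs)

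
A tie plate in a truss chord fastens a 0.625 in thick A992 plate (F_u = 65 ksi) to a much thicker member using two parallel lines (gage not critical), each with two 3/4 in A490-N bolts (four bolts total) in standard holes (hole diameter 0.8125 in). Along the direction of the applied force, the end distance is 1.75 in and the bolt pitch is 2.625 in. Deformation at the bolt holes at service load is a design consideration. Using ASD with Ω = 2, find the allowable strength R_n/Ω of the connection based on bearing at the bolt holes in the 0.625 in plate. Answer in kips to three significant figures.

139 kips

Per bolt r_n = 1.2 l_c t F_u ≤ 2.4 d t F_u; upper limit = 2.4 × 0.75 × 0.625 × 65 = 73.12 kips.
Edge bolt: l_c = 1.75 − 0.8125/2 = 1.344 in → 1.2 × 1.344 × 0.625 × 65 = 65.51 → r_n = 65.51 kips.
Interior bolts: l_c = 2.625 − 0.8125 = 1.812 in → 1.2 × 1.812 × 0.625 × 65 = 88.36 → r_n = 73.12 kips.
R_n = 2 × 65.51 + 2 × 73.12 = 277.3 kips.
Allowable strength R_n/Ω = 277.3 / 2 = 139 kips.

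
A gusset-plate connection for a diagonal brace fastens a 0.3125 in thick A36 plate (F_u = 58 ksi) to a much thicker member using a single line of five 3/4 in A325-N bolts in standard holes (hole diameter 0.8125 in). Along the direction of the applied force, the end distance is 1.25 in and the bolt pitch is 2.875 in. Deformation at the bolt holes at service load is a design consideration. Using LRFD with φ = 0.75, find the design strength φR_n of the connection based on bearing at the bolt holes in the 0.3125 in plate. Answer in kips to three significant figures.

112 kips

Per bolt r_n = 1.2 l_c t F_u ≤ 2.4 d t F_u; upper limit = 2.4 × 0.75 × 0.3125 × 58 = 32.62 kips.
Edge bolt: l_c = 1.25 − 0.8125/2 = 0.8438 in → 1.2 × 0.8438 × 0.3125 × 58 = 18.35 → r_n = 18.35 kips.
Interior bolts: l_c = 2.875 − 0.8125 = 2.062 in → 1.2 × 2.062 × 0.3125 × 58 = 44.86 → r_n = 32.62 kips.
R_n = 1 × 18.35 + 4 × 32.62 = 148.9 kips.
Design strength φR_n = 0.75 × 148.9 = 112 kips.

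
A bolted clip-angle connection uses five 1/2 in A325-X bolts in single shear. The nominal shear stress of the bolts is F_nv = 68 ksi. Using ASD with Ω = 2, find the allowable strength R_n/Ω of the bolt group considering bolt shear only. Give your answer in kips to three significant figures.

A_b = π × 0.5² / 4 = 0.1963 in².
R_n = F_nv · A_b · n · n_s = 68 × 0.1963 × 5 × 1 = 66.76 kips.
Allowable strength R_n/Ω = 66.76 / 2 = 33.4 kips.

33.4 kips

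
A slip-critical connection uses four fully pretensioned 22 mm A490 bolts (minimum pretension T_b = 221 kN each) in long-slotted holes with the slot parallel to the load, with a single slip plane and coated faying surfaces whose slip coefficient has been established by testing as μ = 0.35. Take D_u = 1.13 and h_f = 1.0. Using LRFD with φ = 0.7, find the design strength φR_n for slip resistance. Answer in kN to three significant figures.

R_n = μ · D_u · h_f · T_b · n_s · n_b = 0.35 × 1.13 × 1.0 × 221 × 1 × 4 = 349.6 kN.
Design strength φR_n = 0.7 × 349.6 = 245 kN.

245 kN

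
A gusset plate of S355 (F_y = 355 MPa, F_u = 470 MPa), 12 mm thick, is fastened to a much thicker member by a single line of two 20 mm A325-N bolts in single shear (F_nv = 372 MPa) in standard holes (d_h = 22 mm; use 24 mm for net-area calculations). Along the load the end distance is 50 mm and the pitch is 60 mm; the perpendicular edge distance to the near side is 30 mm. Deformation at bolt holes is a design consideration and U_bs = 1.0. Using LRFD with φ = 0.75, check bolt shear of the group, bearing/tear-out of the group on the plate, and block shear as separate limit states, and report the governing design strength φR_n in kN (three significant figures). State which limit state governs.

Bolt shear: A_b = π·20²/4 = 314.2 mm²; R_n = 372 × 314.2 × 2 × 1 / 1000 = 233.7 kN → 0.75 × 233.7 = 175 kN.
Bearing: edge l_c = 39, r_n = 264 kN; interior l_c = 38, r_n = 257.2 kN; R_n = 264 + 1·257.2 = 521.1 kN → 391 kN.
Block shear: A_gv = 1320, A_nv = 888, A_nt = 216 mm²; R_n = min(0.6F_uA_nv, 0.6F_yA_gv) + U_bs·F_u·A_nt = 351.9 kN → 264 kN.
Bolt shear governs: 175 kN.

175 kN (bolt shear governs)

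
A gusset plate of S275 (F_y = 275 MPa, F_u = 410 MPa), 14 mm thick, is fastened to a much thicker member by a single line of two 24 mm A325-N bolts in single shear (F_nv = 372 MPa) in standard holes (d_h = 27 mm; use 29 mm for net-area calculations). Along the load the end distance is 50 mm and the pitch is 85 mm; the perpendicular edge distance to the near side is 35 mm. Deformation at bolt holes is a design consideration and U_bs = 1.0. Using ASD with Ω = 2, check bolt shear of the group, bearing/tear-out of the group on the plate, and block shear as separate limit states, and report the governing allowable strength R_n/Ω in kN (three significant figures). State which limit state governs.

Bolt shear: A_b = π·24²/4 = 452.4 mm²; R_n = 372 × 452.4 × 2 × 1 / 1000 = 336.6 kN → 336.6 / 2 = 168 kN.
Bearing: edge l_c = 36.5, r_n = 251.4 kN; interior l_c = 58, r_n = 330.6 kN; R_n = 251.4 + 1·330.6 = 582 kN → 291 kN.
Block shear: A_gv = 1890, A_nv = 1281, A_nt = 287 mm²; R_n = min(0.6F_uA_nv, 0.6F_yA_gv) + U_bs·F_u·A_nt = 429.5 kN → 215 kN.
Bolt shear governs: 168 kN.

168 kN (bolt shear governs)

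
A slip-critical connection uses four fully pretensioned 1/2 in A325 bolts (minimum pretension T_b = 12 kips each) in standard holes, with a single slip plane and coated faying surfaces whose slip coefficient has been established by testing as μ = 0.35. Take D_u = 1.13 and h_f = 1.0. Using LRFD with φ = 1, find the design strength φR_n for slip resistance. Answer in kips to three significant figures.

19 kips

R_n = μ · D_u · h_f · T_b · n_s · n_b = 0.35 × 1.13 × 1.0 × 12 × 1 × 4 = 18.98 kips.
Design strength φR_n = 1 × 18.98 = 19 kips.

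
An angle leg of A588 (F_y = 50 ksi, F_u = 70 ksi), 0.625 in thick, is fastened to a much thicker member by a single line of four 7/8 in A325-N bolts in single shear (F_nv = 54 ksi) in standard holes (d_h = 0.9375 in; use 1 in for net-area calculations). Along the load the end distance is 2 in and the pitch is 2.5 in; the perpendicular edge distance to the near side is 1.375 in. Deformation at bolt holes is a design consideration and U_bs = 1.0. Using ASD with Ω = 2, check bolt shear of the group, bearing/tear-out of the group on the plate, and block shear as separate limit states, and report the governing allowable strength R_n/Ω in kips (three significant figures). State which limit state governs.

Bolt shear: A_b = π·0.875²/4 = 0.6013 in²; R_n = 54 × 0.6013 × 4 × 1 = 129.9 kips → 129.9 / 2 = 64.9 kips.
Bearing: edge l_c = 1.531, r_n = 80.39 kips; interior l_c = 1.562, r_n = 82.03 kips; R_n = 80.39 + 3·82.03 = 326.5 kips → 163 kips.
Block shear: A_gv = 5.938, A_nv = 3.75, A_nt = 0.5469 in²; R_n = min(0.6F_uA_nv, 0.6F_yA_gv) + U_bs·F_u·A_nt = 195.8 kips → 97.9 kips.
Bolt shear governs: 64.9 kips.

64.9 kips (bolt shear governs)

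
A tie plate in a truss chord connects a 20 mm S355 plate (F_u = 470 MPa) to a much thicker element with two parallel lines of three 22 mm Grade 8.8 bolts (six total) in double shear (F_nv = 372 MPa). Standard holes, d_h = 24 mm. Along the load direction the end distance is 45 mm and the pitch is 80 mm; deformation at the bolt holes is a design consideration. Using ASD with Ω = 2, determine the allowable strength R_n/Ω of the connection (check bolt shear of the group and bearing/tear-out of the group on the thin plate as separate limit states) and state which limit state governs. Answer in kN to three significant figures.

Bolt shear: A_b = π·22²/4 = 380.1 mm²; R_n = 372 × 380.1 × 6 × 2 / 1000 = 1697 kN → 1697 / 2 = 848 kN.
Bearing (1.2 l_c t F_u ≤ 2.4 d t F_u): upper limit = 2.4·22·20·470 / 1000 = 496.3 kN.
  Edge l_c = 45 − 24/2 = 33 → r_n = 372.2 kN; interior l_c = 80 − 24 = 56 → r_n = 496.3 kN.
  R_n,bearing = 2·372.2 + 4·496.3 = 2730 kN → 2730 / 2 = 1360 kN.
Bolt shear governs: 848 kN.

848 kN (bolt shear governs)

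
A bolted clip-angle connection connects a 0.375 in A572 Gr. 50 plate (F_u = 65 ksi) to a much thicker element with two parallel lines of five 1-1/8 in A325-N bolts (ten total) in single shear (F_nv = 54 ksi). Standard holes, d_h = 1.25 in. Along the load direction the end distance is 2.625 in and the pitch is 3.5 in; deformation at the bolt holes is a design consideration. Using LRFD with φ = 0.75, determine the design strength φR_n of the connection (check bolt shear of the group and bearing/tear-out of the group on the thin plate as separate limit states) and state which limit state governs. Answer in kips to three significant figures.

403 kips (bolt shear governs)

Bolt shear: A_b = π·1.125²/4 = 0.994 in²; R_n = 54 × 0.994 × 10 × 1 = 536.8 kips → 0.75 × 536.8 = 403 kips.
Bearing (1.2 l_c t F_u ≤ 2.4 d t F_u): upper limit = 2.4·1.125·0.375·65 = 65.81 kips.
  Edge l_c = 2.625 − 1.25/2 = 2 → r_n = 58.5 kips; interior l_c = 3.5 − 1.25 = 2.25 → r_n = 65.81 kips.
  R_n,bearing = 2·58.5 + 8·65.81 = 643.5 kips → 0.75 × 643.5 = 483 kips.
Bolt shear governs: 403 kips.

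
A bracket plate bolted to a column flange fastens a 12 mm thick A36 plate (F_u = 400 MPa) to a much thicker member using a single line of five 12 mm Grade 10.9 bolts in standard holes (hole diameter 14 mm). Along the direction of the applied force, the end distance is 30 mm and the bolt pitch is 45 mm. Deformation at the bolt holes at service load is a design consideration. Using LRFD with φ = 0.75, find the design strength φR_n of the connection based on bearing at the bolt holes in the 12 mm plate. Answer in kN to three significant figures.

514 kN

Per bolt r_n = 1.2 l_c t F_u ≤ 2.4 d t F_u; upper limit = 2.4 × 12 × 12 × 400 / 1000 = 138.2 kN.
Edge bolt: l_c = 30 − 14/2 = 23 mm → 1.2 × 23 × 12 × 400 / 1000 = 132.5 → r_n = 132.5 kN.
Interior bolts: l_c = 45 − 14 = 31 mm → 1.2 × 31 × 12 × 400 / 1000 = 178.6 → r_n = 138.2 kN.
R_n = 1 × 132.5 + 4 × 138.2 = 685.4 kN.
Design strength φR_n = 0.75 × 685.4 = 514 kN.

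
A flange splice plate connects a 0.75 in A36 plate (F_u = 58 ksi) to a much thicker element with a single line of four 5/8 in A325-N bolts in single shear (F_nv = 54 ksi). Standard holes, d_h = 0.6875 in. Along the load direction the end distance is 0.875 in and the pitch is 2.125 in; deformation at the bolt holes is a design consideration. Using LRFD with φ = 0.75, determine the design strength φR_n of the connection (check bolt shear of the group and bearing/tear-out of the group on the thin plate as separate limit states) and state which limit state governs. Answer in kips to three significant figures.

49.7 kips (bolt shear governs)

Bolt shear: A_b = π·0.625²/4 = 0.3068 in²; R_n = 54 × 0.3068 × 4 × 1 = 66.27 kips → 0.75 × 66.27 = 49.7 kips.
Bearing (1.2 l_c t F_u ≤ 2.4 d t F_u): upper limit = 2.4·0.625·0.75·58 = 65.25 kips.
  Edge l_c = 0.875 − 0.6875/2 = 0.5312 → r_n = 27.73 kips; interior l_c = 2.125 − 0.6875 = 1.438 → r_n = 65.25 kips.
  R_n,bearing = 1·27.73 + 3·65.25 = 223.5 kips → 0.75 × 223.5 = 168 kips.
Bolt shear governs: 49.7 kips.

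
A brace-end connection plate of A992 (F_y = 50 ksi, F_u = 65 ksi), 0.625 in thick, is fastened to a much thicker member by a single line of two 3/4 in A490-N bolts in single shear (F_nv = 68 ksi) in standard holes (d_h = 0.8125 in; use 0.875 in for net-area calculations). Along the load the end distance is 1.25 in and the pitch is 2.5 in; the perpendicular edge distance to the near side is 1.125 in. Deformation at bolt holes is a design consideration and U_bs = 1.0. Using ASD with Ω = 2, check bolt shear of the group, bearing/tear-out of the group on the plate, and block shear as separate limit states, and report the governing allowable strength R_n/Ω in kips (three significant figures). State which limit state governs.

Bolt shear: A_b = π·0.75²/4 = 0.4418 in²; R_n = 68 × 0.4418 × 2 × 1 = 60.08 kips → 60.08 / 2 = 30 kips.
Bearing: edge l_c = 0.8438, r_n = 41.13 kips; interior l_c = 1.688, r_n = 73.12 kips; R_n = 41.13 + 1·73.12 = 114.3 kips → 57.1 kips.
Block shear: A_gv = 2.344, A_nv = 1.523, A_nt = 0.4297 in²; R_n = min(0.6F_uA_nv, 0.6F_yA_gv) + U_bs·F_u·A_nt = 87.34 kips → 43.7 kips.
Bolt shear governs: 30 kips.

30 kips (bolt shear governs)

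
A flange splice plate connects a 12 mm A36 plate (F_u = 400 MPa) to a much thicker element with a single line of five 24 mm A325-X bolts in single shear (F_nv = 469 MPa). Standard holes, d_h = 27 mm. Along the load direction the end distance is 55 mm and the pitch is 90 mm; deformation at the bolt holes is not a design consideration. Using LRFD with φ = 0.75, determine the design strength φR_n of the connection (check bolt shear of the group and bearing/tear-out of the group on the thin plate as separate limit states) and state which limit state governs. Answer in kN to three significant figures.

Bolt shear: A_b = π·24²/4 = 452.4 mm²; R_n = 469 × 452.4 × 5 × 1 / 1000 = 1061 kN → 0.75 × 1061 = 796 kN.
Bearing (1.5 l_c t F_u ≤ 3.0 d t F_u): upper limit = 3.0·24·12·400 / 1000 = 345.6 kN.
  Edge l_c = 55 − 27/2 = 41.5 → r_n = 298.8 kN; interior l_c = 90 − 27 = 63 → r_n = 345.6 kN.
  R_n,bearing = 1·298.8 + 4·345.6 = 1681 kN → 0.75 × 1681 = 1260 kN.
Bolt shear governs: 796 kN.

796 kN (bolt shear governs)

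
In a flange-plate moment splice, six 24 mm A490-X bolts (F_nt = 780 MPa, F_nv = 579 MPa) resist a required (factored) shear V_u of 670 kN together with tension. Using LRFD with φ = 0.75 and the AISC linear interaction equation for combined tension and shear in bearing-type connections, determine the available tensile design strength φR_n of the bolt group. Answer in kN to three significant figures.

A_b = π·24²/4 = 452.4 mm²; f_rv = 670 × 1000 / (6 × 452.4) = 246.8 MPa.
F'_nt = 1.3 F_nt − (F_nt / φF_nv) f_rv = 1.3·780 − (780/(0.75·579))·246.8 = 570.6 MPa, capped at F_nt → F'_nt = 570.6 MPa.
R_n = F'_nt · A_b · n = 570.6 × 452.4 × 6 / 1000 = 1549 kN.
Design strength φR_n = 0.75 × 1549 = 1160 kN.

1160 kN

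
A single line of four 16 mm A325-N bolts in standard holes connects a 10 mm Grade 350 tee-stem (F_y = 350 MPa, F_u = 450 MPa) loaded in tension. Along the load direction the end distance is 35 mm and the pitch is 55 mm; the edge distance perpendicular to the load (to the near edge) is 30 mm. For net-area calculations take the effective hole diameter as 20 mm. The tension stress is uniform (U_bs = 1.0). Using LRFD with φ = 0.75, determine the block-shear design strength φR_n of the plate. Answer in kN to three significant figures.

331 kN

Shear plane L_v = 35 + 3·55 = 200 mm; A_gv = 200 × 10 = 2000 mm².
A_nv = (200 − 3.5·20) × 10 = 1300 mm².
A_nt = (30 − 0.5·20) × 10 = 200 mm².
0.6 F_u A_nv = 351 kN; 0.6 F_y A_gv = 420 kN → shear rupture governs the shear term.
R_n = 351 + 1.0 × 450 × 200 / 1000 = 441 kN.
Design strength φR_n = 0.75 × 441 = 331 kN.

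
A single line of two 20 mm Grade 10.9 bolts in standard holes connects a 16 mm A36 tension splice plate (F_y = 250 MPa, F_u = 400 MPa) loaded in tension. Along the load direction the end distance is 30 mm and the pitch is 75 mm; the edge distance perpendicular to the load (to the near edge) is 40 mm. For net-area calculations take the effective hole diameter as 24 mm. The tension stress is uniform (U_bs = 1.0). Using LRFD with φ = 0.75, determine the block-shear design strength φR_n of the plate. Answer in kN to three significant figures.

323 kN

Shear plane L_v = 30 + 1·75 = 105 mm; A_gv = 105 × 16 = 1680 mm².
A_nv = (105 − 1.5·24) × 16 = 1104 mm².
A_nt = (40 − 0.5·24) × 16 = 448 mm².
0.6 F_u A_nv = 265 kN; 0.6 F_y A_gv = 252 kN → shear yielding governs the shear term.
R_n = 252 + 1.0 × 400 × 448 / 1000 = 431.2 kN.
Design strength φR_n = 0.75 × 431.2 = 323 kN.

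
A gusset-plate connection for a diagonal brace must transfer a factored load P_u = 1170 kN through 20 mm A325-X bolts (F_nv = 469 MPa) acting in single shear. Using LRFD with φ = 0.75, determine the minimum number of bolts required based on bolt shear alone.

A_b = π·20²/4 = 314.2 mm².
Per-bolt design strength φR_n = 0.75 × 469 × 314.2 × 1 / 1000 = 110.5 kN.
n ≥ 1170 / 110.5 = 10.59 → use 11 bolts.

11 bolts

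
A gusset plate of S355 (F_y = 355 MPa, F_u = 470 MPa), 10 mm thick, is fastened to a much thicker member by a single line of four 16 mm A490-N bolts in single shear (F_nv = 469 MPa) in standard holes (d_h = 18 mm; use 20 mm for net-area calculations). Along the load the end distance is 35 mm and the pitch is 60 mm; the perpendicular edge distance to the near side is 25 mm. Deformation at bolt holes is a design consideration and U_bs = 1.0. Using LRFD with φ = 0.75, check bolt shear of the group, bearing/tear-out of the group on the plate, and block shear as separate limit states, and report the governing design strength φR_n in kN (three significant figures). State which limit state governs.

Bolt shear: A_b = π·16²/4 = 201.1 mm²; R_n = 469 × 201.1 × 4 × 1 / 1000 = 377.2 kN → 0.75 × 377.2 = 283 kN.
Bearing: edge l_c = 26, r_n = 146.6 kN; interior l_c = 42, r_n = 180.5 kN; R_n = 146.6 + 3·180.5 = 688.1 kN → 516 kN.
Block shear: A_gv = 2150, A_nv = 1450, A_nt = 150 mm²; R_n = min(0.6F_uA_nv, 0.6F_yA_gv) + U_bs·F_u·A_nt = 479.4 kN → 360 kN.
Bolt shear governs: 283 kN.

283 kN (bolt shear governs)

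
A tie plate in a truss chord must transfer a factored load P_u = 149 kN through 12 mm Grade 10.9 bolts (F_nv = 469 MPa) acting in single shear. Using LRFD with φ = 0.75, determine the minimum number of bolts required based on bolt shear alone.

4 bolts

A_b = π·12²/4 = 113.1 mm².
Per-bolt design strength φR_n = 0.75 × 469 × 113.1 × 1 / 1000 = 39.78 kN.
n ≥ 149 / 39.78 = 3.745 → use 4 bolts.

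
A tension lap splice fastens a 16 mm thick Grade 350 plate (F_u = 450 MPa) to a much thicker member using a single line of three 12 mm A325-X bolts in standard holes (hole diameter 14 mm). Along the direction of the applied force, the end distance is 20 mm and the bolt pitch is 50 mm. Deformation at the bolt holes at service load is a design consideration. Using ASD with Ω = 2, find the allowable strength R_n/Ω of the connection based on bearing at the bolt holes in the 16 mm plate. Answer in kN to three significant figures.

Per bolt r_n = 1.2 l_c t F_u ≤ 2.4 d t F_u; upper limit = 2.4 × 12 × 16 × 450 / 1000 = 207.4 kN.
Edge bolt: l_c = 20 − 14/2 = 13 mm → 1.2 × 13 × 16 × 450 / 1000 = 112.3 → r_n = 112.3 kN.
Interior bolts: l_c = 50 − 14 = 36 mm → 1.2 × 36 × 16 × 450 / 1000 = 311 → r_n = 207.4 kN.
R_n = 1 × 112.3 + 2 × 207.4 = 527 kN.
Allowable strength R_n/Ω = 527 / 2 = 264 kN.

264 kN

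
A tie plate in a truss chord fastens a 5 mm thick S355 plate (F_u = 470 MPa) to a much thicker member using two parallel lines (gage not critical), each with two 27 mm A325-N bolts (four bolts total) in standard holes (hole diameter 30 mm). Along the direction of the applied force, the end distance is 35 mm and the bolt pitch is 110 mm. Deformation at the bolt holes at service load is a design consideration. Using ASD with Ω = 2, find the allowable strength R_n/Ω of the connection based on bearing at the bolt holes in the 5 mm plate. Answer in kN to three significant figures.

209 kN

Per bolt r_n = 1.2 l_c t F_u ≤ 2.4 d t F_u; upper limit = 2.4 × 27 × 5 × 470 / 1000 = 152.3 kN.
Edge bolt: l_c = 35 − 30/2 = 20 mm → 1.2 × 20 × 5 × 470 / 1000 = 56.4 → r_n = 56.4 kN.
Interior bolts: l_c = 110 − 30 = 80 mm → 1.2 × 80 × 5 × 470 / 1000 = 225.6 → r_n = 152.3 kN.
R_n = 2 × 56.4 + 2 × 152.3 = 417.4 kN.
Allowable strength R_n/Ω = 417.4 / 2 = 209 kN.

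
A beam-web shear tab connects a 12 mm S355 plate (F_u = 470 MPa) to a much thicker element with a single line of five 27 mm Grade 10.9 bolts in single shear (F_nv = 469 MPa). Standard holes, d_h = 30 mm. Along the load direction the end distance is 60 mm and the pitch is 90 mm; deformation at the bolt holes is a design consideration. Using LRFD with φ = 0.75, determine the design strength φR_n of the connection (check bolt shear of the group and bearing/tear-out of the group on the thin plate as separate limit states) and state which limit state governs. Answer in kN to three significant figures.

Bolt shear: A_b = π·27²/4 = 572.6 mm²; R_n = 469 × 572.6 × 5 × 1 / 1000 = 1343 kN → 0.75 × 1343 = 1010 kN.
Bearing (1.2 l_c t F_u ≤ 2.4 d t F_u): upper limit = 2.4·27·12·470 / 1000 = 365.5 kN.
  Edge l_c = 60 − 30/2 = 45 → r_n = 304.6 kN; interior l_c = 90 − 30 = 60 → r_n = 365.5 kN.
  R_n,bearing = 1·304.6 + 4·365.5 = 1766 kN → 0.75 × 1766 = 1320 kN.
Bolt shear governs: 1010 kN.

1010 kN (bolt shear governs)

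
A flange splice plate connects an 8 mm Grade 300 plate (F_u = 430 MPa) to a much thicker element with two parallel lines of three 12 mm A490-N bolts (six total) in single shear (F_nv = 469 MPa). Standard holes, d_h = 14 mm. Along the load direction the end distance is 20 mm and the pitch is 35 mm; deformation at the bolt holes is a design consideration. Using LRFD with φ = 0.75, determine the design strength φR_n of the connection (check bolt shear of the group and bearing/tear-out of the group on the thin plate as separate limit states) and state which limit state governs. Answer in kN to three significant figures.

239 kN (bolt shear governs)

Bolt shear: A_b = π·12²/4 = 113.1 mm²; R_n = 469 × 113.1 × 6 × 1 / 1000 = 318.3 kN → 0.75 × 318.3 = 239 kN.
Bearing (1.2 l_c t F_u ≤ 2.4 d t F_u): upper limit = 2.4·12·8·430 / 1000 = 99.07 kN.
  Edge l_c = 20 − 14/2 = 13 → r_n = 53.66 kN; interior l_c = 35 − 14 = 21 → r_n = 86.69 kN.
  R_n,bearing = 2·53.66 + 4·86.69 = 454.1 kN → 0.75 × 454.1 = 341 kN.
Bolt shear governs: 239 kN.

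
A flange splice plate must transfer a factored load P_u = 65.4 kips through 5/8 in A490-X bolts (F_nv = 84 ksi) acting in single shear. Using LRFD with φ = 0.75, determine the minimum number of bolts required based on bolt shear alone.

4 bolts

A_b = π·0.625²/4 = 0.3068 in².
Per-bolt design strength φR_n = 0.75 × 84 × 0.3068 × 1 = 19.33 kips.
n ≥ 65.4 / 19.33 = 3.384 → use 4 bolts.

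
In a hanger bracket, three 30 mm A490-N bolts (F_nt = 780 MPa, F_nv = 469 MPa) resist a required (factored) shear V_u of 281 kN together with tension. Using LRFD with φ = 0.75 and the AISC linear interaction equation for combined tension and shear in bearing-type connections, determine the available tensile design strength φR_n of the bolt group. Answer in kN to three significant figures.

1150 kN

A_b = π·30²/4 = 706.9 mm²; f_rv = 281 × 1000 / (3 × 706.9) = 132.5 MPa.
F'_nt = 1.3 F_nt − (F_nt / φF_nv) f_rv = 1.3·780 − (780/(0.75·469))·132.5 = 720.2 MPa, capped at F_nt → F'_nt = 720.2 MPa.
R_n = F'_nt · A_b · n = 720.2 × 706.9 × 3 / 1000 = 1527 kN.
Design strength φR_n = 0.75 × 1527 = 1150 kN.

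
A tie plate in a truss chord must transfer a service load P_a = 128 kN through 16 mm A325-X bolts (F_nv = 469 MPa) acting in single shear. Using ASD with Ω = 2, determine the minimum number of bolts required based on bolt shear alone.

A_b = π·16²/4 = 201.1 mm².
Per-bolt allowable strength R_n/Ω = 469 × 201.1 × 1 / 1000 / 2 = 47.15 kN.
n ≥ 128 / 47.15 = 2.715 → use 3 bolts.

3 bolts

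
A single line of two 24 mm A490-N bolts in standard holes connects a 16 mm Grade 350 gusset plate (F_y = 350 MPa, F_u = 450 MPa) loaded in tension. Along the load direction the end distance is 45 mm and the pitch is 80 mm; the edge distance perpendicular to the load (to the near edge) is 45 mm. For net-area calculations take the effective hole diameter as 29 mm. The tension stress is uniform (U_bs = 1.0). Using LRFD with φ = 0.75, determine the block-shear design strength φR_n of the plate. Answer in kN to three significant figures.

429 kN

Shear plane L_v = 45 + 1·80 = 125 mm; A_gv = 125 × 16 = 2000 mm².
A_nv = (125 − 1.5·29) × 16 = 1304 mm².
A_nt = (45 − 0.5·29) × 16 = 488 mm².
0.6 F_u A_nv = 352.1 kN; 0.6 F_y A_gv = 420 kN → shear rupture governs the shear term.
R_n = 352.1 + 1.0 × 450 × 488 / 1000 = 571.7 kN.
Design strength φR_n = 0.75 × 571.7 = 429 kN.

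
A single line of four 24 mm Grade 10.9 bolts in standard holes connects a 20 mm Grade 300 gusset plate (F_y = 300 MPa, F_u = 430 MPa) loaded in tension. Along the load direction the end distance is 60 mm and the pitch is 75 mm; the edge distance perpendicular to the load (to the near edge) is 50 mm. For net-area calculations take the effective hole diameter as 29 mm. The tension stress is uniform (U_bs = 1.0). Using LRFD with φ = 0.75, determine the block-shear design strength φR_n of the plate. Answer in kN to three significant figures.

939 kN

Shear plane L_v = 60 + 3·75 = 285 mm; A_gv = 285 × 20 = 5700 mm².
A_nv = (285 − 3.5·29) × 20 = 3670 mm².
A_nt = (50 − 0.5·29) × 20 = 710 mm².
0.6 F_u A_nv = 946.9 kN; 0.6 F_y A_gv = 1026 kN → shear rupture governs the shear term.
R_n = 946.9 + 1.0 × 430 × 710 / 1000 = 1252 kN.
Design strength φR_n = 0.75 × 1252 = 939 kN.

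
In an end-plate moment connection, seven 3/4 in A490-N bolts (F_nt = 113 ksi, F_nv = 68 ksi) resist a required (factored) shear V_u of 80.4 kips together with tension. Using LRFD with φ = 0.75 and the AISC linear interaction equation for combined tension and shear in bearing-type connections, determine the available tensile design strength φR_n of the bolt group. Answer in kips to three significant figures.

A_b = π·0.75²/4 = 0.4418 in²; f_rv = 80.4 / (7 × 0.4418) = 26 ksi.
F'_nt = 1.3 F_nt − (F_nt / φF_nv) f_rv = 1.3·113 − (113/(0.75·68))·26 = 89.3 ksi, capped at F_nt → F'_nt = 89.3 ksi.
R_n = F'_nt · A_b · n = 89.3 × 0.4418 × 7 = 276.1 kips.
Design strength φR_n = 0.75 × 276.1 = 207 kips.

207 kips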